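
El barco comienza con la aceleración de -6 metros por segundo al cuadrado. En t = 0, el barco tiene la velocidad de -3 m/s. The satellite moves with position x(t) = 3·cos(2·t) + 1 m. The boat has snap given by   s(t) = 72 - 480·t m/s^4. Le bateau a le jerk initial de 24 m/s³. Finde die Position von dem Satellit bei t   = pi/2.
Aus der Gleichung für die Position x(t) = 3·cos(2·t) + 1, setzen wir t = pi/2 ein und erhalten x = -2.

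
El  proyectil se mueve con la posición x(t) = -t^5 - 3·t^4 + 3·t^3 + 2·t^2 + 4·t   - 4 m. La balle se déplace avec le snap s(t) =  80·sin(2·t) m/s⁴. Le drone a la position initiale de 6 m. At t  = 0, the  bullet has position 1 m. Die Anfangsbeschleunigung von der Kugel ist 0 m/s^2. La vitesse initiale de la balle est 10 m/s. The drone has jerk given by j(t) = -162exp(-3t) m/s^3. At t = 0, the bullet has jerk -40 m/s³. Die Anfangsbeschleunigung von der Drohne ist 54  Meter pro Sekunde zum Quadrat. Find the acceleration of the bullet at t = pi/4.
To find the answer, we compute 2 integrals of s(t) = 80·sin(2·t). Integrating snap and using the initial condition j(0) = -40, we get j(t) = -40·cos(2·t). Finding the integral of j(t) and using a(0) = 0: a(t) = -20·sin(2·t). From the given acceleration equation a(t) = -20·sin(2·t), we substitute t = pi/4 to get a = -20.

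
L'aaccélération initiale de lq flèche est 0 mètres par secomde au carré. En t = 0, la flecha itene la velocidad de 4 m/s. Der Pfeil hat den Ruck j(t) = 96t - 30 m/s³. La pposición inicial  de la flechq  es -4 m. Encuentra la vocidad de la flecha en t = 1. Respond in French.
Pour résoudre ceci, nous devons prendre 2 intégrales de notre équation du jerk j(t) = 96·t - 30. L'intégrale du jerk, avec a(0) = 0, donne l'accélération: a(t) = 6·t·(8·t - 5). En intégrant l'accélération et en utilisant la condition initiale v(0) = 4, nous obtenons v(t) = 16·t^3 - 15·t^2 + 4. Nous avons la vitesse v(t) = 16·t^3 - 15·t^2 + 4. En substituant t = 1: v(1) = 5.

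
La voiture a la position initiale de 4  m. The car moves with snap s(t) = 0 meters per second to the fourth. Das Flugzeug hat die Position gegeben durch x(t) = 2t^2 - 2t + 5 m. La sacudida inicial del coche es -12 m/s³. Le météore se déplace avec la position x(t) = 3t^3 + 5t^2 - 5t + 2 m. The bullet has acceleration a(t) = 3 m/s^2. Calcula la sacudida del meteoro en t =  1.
Para resolver esto, necesitamos tomar 3 derivadas de nuestra ecuación de la posición x(t) = 3·t^3 + 5·t^2 - 5·t + 2. La derivada de la posición da la velocidad: v(t) = 9·t^2 + 10·t - 5. La derivada de la velocidad da la aceleración: a(t) = 18·t + 10. Derivando la aceleración, obtenemos la sacudida: j(t) = 18. Usando j(t) = 18 y sustituyendo t = 1, encontramos j = 18.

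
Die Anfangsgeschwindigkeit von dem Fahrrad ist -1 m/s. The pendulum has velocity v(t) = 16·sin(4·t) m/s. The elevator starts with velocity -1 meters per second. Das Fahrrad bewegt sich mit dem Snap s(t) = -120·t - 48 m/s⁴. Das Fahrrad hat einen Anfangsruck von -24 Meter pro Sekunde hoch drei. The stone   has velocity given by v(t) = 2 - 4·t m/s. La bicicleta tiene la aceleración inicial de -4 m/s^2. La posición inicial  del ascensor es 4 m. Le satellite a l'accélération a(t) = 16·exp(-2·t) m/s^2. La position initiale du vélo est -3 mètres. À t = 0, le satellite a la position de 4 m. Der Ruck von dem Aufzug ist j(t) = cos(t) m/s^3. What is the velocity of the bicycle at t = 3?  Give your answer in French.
Pour résoudre ceci, nous devons prendre 3 primitives de notre équation du snap s(t) = -120·t - 48. L'intégrale du snap est le jerk. En utilisant j(0) = -24, nous obtenons j(t) = -60·t^2 - 48·t - 24. En intégrant le jerk et en utilisant la condition initiale a(0) = -4, nous obtenons a(t) = -20·t^3 - 24·t^2 - 24·t - 4. La primitive de l'accélération est la vitesse. En utilisant v(0) = -1, nous obtenons v(t) = -5·t^4 - 8·t^3 - 12·t^2 - 4·t - 1. De l'équation de la vitesse v(t) = -5·t^4 - 8·t^3 - 12·t^2 - 4·t - 1, nous substituons t = 3 pour obtenir v = -742.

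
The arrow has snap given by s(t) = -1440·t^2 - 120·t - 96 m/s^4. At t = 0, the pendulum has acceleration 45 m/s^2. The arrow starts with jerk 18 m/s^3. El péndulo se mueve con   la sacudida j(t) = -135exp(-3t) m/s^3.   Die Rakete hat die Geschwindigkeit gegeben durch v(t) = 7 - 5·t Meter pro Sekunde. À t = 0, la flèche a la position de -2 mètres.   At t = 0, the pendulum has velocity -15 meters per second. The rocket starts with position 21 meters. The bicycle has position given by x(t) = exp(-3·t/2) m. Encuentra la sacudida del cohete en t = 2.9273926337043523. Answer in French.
Nous devons dériver notre équation de la vitesse v(t) = 7 - 5·t 2 fois. La dérivée de la vitesse donne l'accélération: a(t) = -5. En dérivant l'accélération, nous obtenons le jerk: j(t) = 0. Nous avons le jerk j(t) = 0. En substituant t = 2.9273926337043523: j(2.9273926337043523) = 0.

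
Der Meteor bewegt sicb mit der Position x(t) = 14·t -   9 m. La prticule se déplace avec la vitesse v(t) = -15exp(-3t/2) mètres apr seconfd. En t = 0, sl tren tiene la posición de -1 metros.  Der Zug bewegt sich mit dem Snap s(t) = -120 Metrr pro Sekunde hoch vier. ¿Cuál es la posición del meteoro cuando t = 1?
Tenemos la posición x(t) = 14·t - 9. Sustituyendo t = 1: x(1) = 5.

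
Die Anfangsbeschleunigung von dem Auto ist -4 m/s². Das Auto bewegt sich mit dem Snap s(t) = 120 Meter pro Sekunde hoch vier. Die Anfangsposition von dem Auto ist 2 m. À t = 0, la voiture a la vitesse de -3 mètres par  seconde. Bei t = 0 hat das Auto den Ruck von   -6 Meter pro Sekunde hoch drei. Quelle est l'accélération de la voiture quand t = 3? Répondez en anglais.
We must find the integral of our snap equation s(t) = 120 2 times. Finding the integral of s(t) and using j(0) = -6: j(t) = 120·t - 6. Taking ∫j(t)dt and applying a(0) = -4, we find a(t) = 60·t^2 - 6·t - 4. Using a(t) = 60·t^2 - 6·t - 4 and substituting t = 3, we find a = 518.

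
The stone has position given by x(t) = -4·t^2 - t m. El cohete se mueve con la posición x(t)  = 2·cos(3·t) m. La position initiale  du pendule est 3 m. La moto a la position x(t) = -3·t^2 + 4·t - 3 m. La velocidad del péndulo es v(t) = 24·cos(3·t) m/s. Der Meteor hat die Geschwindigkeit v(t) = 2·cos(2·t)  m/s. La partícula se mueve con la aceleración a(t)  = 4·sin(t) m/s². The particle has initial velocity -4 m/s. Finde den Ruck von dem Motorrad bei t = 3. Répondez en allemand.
Um dies zu lösen, müssen wir 3 Ableitungen unserer Gleichung für die Position x(t) = -3·t^2 + 4·t - 3 nehmen. Die Ableitung von der Position ergibt die Geschwindigkeit: v(t) = 4 - 6·t. Mit d/dt von v(t) finden wir a(t) = -6. Die Ableitung von der Beschleunigung ergibt den Ruck: j(t) = 0. Wir haben den Ruck j(t) = 0. Durch Einsetzen von t = 3: j(3) = 0.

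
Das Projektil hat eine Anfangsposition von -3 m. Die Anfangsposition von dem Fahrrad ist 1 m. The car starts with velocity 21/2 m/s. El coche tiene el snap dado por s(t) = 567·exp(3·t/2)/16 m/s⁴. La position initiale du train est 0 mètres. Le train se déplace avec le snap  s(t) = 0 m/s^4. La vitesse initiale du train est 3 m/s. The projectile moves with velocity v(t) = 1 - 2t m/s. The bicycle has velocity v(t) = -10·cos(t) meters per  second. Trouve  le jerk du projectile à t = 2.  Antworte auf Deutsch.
Ausgehend von der Geschwindigkeit v(t) = 1 - 2·t, nehmen wir 2 Ableitungen. Durch Ableiten von der Geschwindigkeit erhalten wir die Beschleunigung: a(t) = -2. Mit d/dt von a(t) finden wir j(t) = 0. Mit j(t) = 0 und Einsetzen von t = 2, finden wir j = 0.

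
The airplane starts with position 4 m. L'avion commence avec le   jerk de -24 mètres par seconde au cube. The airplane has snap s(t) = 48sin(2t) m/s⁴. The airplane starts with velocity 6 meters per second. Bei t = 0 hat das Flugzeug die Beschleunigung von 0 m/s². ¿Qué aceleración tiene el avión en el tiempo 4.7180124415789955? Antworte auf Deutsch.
Ausgehend von dem Snap s(t) = 48·sin(2·t), nehmen wir 2 Integrale. Das Integral von dem Snap ist der Ruck. Mit j(0) = -24 erhalten wir j(t) = -24·cos(2·t). Mit ∫j(t)dt und Anwendung von a(0) = 0, finden wir a(t) = -12·sin(2·t). Wir haben die Beschleunigung a(t) = -12·sin(2·t). Durch Einsetzen von t = 4.7180124415789955: a(4.7180124415789955) = 0.134960223361502.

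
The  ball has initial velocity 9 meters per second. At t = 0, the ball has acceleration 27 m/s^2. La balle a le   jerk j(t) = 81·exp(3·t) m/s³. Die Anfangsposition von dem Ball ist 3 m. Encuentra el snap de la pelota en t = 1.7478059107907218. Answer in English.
Starting from jerk j(t) = 81·exp(3·t), we take 1 derivative. Taking d/dt of j(t), we find s(t) = 243·exp(3·t). Using s(t) = 243·exp(3·t) and substituting t = 1.7478059107907218, we find s = 46003.7951676571.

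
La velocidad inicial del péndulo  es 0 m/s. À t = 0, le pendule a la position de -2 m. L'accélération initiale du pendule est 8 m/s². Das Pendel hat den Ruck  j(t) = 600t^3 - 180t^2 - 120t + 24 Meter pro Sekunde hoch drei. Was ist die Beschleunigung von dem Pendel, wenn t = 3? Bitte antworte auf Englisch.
We need to integrate our jerk equation j(t) = 600·t^3 - 180·t^2 - 120·t + 24 1 time. The antiderivative of jerk, with a(0) = 8, gives acceleration: a(t) = 150·t^4 - 60·t^3 - 60·t^2 + 24·t + 8. We have acceleration a(t) = 150·t^4 - 60·t^3 - 60·t^2 + 24·t + 8. Substituting t = 3: a(3) = 10070.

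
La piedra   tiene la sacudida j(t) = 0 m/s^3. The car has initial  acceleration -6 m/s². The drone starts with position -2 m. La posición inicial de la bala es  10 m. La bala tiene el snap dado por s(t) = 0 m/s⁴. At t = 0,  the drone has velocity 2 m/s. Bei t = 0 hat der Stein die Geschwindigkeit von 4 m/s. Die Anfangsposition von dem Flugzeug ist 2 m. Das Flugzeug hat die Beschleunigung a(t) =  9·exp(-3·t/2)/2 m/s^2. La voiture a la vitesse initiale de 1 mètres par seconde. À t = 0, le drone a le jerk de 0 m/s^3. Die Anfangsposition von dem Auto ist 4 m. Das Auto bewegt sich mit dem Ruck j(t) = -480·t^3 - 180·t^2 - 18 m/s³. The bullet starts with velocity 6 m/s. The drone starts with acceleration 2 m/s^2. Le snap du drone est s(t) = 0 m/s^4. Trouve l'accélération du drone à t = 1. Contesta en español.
Debemos encontrar la antiderivada de nuestra ecuación del snap s(t) = 0 2 veces. La integral del snap es la sacudida. Usando j(0) = 0, obtenemos j(t) = 0. La integral de la sacudida es la aceleración. Usando a(0) = 2, obtenemos a(t) = 2. Tenemos la aceleración a(t) = 2. Sustituyendo t = 1: a(1) = 2.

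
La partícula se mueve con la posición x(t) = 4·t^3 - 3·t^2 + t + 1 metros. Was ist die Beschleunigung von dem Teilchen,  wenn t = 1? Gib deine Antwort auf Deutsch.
Ausgehend von der Position x(t) = 4·t^3 - 3·t^2 + t + 1, nehmen wir 2 Ableitungen. Mit d/dt von x(t) finden wir v(t) = 12·t^2 - 6·t + 1. Die Ableitung von der Geschwindigkeit ergibt die Beschleunigung: a(t) = 24·t - 6. Aus der Gleichung für die Beschleunigung a(t) = 24·t - 6, setzen wir t = 1 ein und erhalten a = 18.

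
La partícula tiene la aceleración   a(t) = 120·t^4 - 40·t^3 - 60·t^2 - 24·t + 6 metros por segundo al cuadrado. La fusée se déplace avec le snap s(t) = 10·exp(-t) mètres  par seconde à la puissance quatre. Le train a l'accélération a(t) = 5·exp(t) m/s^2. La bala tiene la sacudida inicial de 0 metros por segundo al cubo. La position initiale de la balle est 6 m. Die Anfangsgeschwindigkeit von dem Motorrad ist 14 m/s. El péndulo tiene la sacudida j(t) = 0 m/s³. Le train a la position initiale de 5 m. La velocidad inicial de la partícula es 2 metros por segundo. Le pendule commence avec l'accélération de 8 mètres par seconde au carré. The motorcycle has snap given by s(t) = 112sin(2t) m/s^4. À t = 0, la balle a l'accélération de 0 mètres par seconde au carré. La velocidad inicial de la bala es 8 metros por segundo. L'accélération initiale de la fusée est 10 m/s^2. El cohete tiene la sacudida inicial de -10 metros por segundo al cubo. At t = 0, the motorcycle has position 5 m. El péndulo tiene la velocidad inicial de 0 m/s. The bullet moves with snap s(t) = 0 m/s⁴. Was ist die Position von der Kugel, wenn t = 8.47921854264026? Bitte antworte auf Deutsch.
Um dies zu lösen, müssen wir 4 Stammfunktionen unserer Gleichung für den Snap s(t) = 0 finden. Die Stammfunktion von dem Snap, mit j(0) = 0, ergibt den Ruck: j(t) = 0. Die Stammfunktion von dem Ruck, mit a(0) = 0, ergibt die Beschleunigung: a(t) = 0. Das Integral von der Beschleunigung, mit v(0) = 8, ergibt die Geschwindigkeit: v(t) = 8. Durch Integration von der Geschwindigkeit und Verwendung der Anfangsbedingung x(0) = 6, erhalten wir x(t) = 8·t + 6. Wir haben die Position x(t) = 8·t + 6. Durch Einsetzen von t = 8.47921854264026: x(8.47921854264026) = 73.8337483411221.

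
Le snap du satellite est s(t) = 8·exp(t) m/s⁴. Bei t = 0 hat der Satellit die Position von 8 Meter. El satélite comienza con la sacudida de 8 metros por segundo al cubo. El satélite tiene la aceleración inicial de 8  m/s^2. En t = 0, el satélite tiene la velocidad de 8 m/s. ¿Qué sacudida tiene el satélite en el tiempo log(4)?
Para resolver esto, necesitamos tomar 1 antiderivada de nuestra ecuación del snap s(t) = 8·exp(t). Tomando ∫s(t)dt y aplicando j(0) = 8, encontramos j(t) = 8·exp(t). De la ecuación de la sacudida j(t) = 8·exp(t), sustituimos t = log(4) para obtener j = 32.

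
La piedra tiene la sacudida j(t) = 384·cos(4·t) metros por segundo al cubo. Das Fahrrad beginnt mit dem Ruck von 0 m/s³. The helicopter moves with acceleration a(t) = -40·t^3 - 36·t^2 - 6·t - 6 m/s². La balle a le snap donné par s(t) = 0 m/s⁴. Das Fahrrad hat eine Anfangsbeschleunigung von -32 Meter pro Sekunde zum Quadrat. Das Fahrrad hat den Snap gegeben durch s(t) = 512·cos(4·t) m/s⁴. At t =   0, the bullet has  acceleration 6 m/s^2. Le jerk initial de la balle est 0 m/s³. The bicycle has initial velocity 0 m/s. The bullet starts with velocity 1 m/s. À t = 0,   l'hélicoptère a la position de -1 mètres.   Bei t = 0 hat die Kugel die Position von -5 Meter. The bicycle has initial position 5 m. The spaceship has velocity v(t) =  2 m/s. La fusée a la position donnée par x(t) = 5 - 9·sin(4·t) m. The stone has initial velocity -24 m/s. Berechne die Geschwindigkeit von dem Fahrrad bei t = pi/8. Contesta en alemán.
Um dies zu lösen, müssen wir 3 Stammfunktionen unserer Gleichung für den Snap s(t) = 512·cos(4·t) finden. Die Stammfunktion von dem Snap, mit j(0) = 0, ergibt den Ruck: j(t) = 128·sin(4·t). Die Stammfunktion von dem Ruck, mit a(0) = -32, ergibt die Beschleunigung: a(t) = -32·cos(4·t). Das Integral von der Beschleunigung, mit v(0) = 0, ergibt die Geschwindigkeit: v(t) = -8·sin(4·t). Wir haben die Geschwindigkeit v(t) = -8·sin(4·t). Durch Einsetzen von t = pi/8: v(pi/8) = -8.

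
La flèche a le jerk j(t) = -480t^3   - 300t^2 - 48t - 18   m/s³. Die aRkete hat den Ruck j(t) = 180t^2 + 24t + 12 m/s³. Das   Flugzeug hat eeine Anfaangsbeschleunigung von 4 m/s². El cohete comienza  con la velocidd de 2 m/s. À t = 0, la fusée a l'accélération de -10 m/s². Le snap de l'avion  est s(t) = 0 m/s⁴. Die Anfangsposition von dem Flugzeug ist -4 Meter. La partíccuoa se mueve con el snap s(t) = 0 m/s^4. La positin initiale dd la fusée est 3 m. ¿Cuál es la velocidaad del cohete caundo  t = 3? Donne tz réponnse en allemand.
Wir müssen unsere Gleichung für den Ruck j(t) = 180·t^2 + 24·t + 12 2-mal integrieren. Durch Integration von dem Ruck und Verwendung der Anfangsbedingung a(0) = -10, erhalten wir a(t) = 60·t^3 + 12·t^2 + 12·t - 10. Die Stammfunktion von der Beschleunigung ist die Geschwindigkeit. Mit v(0) = 2 erhalten wir v(t) = 15·t^4 + 4·t^3 + 6·t^2 - 10·t + 2. Aus der Gleichung für die Geschwindigkeit v(t) = 15·t^4 + 4·t^3 + 6·t^2 - 10·t + 2, setzen wir t = 3 ein und erhalten v = 1349.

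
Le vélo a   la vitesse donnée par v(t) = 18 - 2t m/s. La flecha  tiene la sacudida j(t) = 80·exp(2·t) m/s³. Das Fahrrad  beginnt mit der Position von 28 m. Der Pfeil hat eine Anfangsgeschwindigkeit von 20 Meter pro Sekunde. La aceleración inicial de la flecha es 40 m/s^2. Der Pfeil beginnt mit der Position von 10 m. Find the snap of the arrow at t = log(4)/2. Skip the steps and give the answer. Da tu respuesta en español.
s(log(4)/2) = 640.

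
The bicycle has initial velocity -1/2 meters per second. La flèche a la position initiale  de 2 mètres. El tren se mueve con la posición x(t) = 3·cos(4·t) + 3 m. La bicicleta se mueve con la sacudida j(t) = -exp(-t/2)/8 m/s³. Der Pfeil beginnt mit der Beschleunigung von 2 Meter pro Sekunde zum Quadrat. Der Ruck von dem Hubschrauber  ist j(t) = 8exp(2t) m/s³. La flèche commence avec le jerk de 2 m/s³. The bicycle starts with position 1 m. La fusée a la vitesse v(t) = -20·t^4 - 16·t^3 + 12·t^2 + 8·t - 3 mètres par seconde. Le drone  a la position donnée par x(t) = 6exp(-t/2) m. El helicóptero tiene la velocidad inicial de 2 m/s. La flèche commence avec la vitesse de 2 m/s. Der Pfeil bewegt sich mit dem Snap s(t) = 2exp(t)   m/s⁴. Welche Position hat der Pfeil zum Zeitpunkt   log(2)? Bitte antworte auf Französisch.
Nous devons trouver l'intégrale de notre équation du snap s(t) = 2·exp(t) 4 fois. La primitive du snap, avec j(0) = 2, donne le jerk: j(t) = 2·exp(t). La primitive du jerk est l'accélération. En utilisant a(0) = 2, nous obtenons a(t) = 2·exp(t). En intégrant l'accélération et en utilisant la condition initiale v(0) = 2, nous obtenons v(t) = 2·exp(t). La primitive de la vitesse est la position. En utilisant x(0) = 2, nous obtenons x(t) = 2·exp(t). En utilisant x(t) = 2·exp(t) et en substituant t = log(2), nous trouvons x = 4.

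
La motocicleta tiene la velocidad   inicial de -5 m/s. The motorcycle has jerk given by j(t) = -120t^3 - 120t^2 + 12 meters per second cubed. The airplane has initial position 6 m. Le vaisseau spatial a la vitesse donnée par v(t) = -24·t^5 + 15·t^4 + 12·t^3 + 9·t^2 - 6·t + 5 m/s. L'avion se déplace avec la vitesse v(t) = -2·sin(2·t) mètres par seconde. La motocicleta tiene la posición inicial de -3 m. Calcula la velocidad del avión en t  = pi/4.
Usando v(t) = -2·sin(2·t) y sustituyendo t = pi/4, encontramos v = -2.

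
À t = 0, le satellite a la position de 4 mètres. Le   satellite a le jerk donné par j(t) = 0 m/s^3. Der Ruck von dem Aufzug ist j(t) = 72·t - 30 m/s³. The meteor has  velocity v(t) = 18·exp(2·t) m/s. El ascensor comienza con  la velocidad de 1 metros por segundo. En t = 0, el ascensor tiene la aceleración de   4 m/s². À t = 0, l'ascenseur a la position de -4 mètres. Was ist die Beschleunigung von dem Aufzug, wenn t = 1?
Ausgehend von dem Ruck j(t) = 72·t - 30, nehmen wir 1 Integral. Mit ∫j(t)dt und Anwendung von a(0) = 4, finden wir a(t) = 36·t^2 - 30·t + 4. Aus der Gleichung für die Beschleunigung a(t) = 36·t^2 - 30·t + 4, setzen wir t = 1 ein und erhalten a = 10.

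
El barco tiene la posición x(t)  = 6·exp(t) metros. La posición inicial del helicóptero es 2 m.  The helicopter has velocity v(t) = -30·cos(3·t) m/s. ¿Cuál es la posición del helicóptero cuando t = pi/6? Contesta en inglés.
We need to integrate our velocity equation v(t) = -30·cos(3·t) 1 time. Finding the antiderivative of v(t) and using x(0) = 2: x(t) = 2 - 10·sin(3·t). From the given position equation x(t) = 2 - 10·sin(3·t), we substitute t = pi/6 to get x = -8.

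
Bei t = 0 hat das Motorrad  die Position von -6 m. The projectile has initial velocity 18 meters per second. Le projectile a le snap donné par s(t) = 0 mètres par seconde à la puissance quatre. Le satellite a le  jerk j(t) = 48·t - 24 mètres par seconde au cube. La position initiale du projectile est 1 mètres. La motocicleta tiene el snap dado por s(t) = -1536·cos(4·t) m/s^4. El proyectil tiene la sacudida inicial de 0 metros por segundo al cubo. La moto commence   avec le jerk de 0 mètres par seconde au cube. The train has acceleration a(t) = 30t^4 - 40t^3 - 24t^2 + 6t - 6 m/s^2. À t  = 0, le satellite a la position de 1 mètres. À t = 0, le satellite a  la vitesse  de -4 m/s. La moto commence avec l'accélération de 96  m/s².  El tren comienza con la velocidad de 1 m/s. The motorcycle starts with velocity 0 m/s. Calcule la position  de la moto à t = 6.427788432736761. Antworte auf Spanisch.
Debemos encontrar la integral de nuestra ecuación del snap s(t) = -1536·cos(4·t) 4 veces. La antiderivada del snap, con j(0) = 0, da la sacudida: j(t) = -384·sin(4·t). La antiderivada de la sacudida, con a(0) = 96, da la aceleración: a(t) = 96·cos(4·t). La antiderivada de la aceleración, con v(0) = 0, da la velocidad: v(t) = 24·sin(4·t). Tomando ∫v(t)dt y aplicando x(0) = -6, encontramos x(t) = -6·cos(4·t). De la ecuación de la posición x(t) = -6·cos(4·t), sustituimos t = 6.427788432736761 para obtener x = -5.02398949393765.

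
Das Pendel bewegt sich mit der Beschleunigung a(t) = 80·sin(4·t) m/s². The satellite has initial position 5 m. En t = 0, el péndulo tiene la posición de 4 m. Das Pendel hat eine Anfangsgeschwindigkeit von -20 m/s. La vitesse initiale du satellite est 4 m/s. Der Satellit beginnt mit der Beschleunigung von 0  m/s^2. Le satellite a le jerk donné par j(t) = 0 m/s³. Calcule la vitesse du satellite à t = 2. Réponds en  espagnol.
Para resolver esto, necesitamos tomar 2 antiderivadas de nuestra ecuación de la sacudida j(t) = 0. Tomando ∫j(t)dt y aplicando a(0) = 0, encontramos a(t) = 0. La integral de la aceleración es la velocidad. Usando v(0) = 4, obtenemos v(t) = 4. Tenemos la velocidad v(t) = 4. Sustituyendo t = 2: v(2) = 4.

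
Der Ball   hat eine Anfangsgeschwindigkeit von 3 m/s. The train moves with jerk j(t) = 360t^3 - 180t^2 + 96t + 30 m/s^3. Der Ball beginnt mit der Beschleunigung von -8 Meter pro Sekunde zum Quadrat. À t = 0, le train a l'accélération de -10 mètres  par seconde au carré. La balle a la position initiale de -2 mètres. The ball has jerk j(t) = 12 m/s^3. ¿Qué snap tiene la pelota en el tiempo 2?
Debemos derivar nuestra ecuación de la sacudida j(t) = 12 1 vez. La derivada de la sacudida da el snap: s(t) = 0. Tenemos el snap s(t) = 0. Sustituyendo t = 2: s(2) = 0.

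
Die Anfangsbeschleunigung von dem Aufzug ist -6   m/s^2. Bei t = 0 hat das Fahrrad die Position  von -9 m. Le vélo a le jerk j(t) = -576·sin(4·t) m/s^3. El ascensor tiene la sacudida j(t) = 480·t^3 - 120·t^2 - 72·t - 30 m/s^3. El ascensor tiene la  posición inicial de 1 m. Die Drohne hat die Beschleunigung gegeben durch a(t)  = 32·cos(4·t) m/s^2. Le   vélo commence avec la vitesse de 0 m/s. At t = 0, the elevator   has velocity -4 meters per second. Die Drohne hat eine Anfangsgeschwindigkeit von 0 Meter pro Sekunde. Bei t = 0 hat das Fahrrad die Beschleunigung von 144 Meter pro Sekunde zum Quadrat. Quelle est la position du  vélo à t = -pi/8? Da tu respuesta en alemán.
Um dies zu lösen, müssen wir 3 Stammfunktionen unserer Gleichung für den Ruck j(t) = -576·sin(4·t) finden. Mit ∫j(t)dt und Anwendung von a(0) = 144, finden wir a(t) = 144·cos(4·t). Das Integral von der Beschleunigung ist die Geschwindigkeit. Mit v(0) = 0 erhalten wir v(t) = 36·sin(4·t). Die Stammfunktion von der Geschwindigkeit, mit x(0) = -9, ergibt die Position: x(t) = -9·cos(4·t). Wir haben die Position x(t) = -9·cos(4·t). Durch Einsetzen von t = -pi/8: x(-pi/8) = 0.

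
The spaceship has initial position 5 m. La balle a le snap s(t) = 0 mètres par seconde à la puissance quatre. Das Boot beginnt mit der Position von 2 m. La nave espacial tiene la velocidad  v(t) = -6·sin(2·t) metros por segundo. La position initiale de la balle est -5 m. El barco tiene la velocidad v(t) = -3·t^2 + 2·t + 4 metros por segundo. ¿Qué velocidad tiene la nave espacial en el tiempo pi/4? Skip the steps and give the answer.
En t = pi/4, v = -6.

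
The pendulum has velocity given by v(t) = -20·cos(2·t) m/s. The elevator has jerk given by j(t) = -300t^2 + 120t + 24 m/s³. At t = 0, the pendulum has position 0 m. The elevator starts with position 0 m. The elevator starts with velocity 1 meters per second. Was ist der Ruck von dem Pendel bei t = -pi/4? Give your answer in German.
Um dies zu lösen, müssen wir 2 Ableitungen unserer Gleichung für die Geschwindigkeit v(t) = -20·cos(2·t) nehmen. Die Ableitung von der Geschwindigkeit ergibt die Beschleunigung: a(t) = 40·sin(2·t). Durch Ableiten von der Beschleunigung erhalten wir den Ruck: j(t) = 80·cos(2·t). Wir haben den Ruck j(t) = 80·cos(2·t). Durch Einsetzen von t = -pi/4: j(-pi/4) = 0.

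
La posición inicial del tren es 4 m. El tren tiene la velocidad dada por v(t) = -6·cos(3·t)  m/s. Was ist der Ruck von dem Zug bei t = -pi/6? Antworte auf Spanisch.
Debemos derivar nuestra ecuación de la velocidad v(t) = -6·cos(3·t) 2 veces. Tomando d/dt de v(t), encontramos a(t) = 18·sin(3·t). La derivada de la aceleración da la sacudida: j(t) = 54·cos(3·t). De la ecuación de la sacudida j(t) = 54·cos(3·t), sustituimos t = -pi/6 para obtener j = 0.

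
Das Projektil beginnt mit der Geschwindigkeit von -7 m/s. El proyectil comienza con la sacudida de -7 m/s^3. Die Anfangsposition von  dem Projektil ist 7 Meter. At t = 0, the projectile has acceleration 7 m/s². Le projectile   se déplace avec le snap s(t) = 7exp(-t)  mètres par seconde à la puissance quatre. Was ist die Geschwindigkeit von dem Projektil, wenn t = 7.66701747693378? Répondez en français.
Nous devons intégrer notre équation du snap s(t) = 7·exp(-t) 3 fois. La primitive du snap est le jerk. En utilisant j(0) = -7, nous obtenons j(t) = -7·exp(-t). L'intégrale du jerk, avec a(0) = 7, donne l'accélération: a(t) = 7·exp(-t). L'intégrale de l'accélération est la vitesse. En utilisant v(0) = -7, nous obtenons v(t) = -7·exp(-t). En utilisant v(t) = -7·exp(-t) et en substituant t = 7.66701747693378, nous trouvons v = -0.00327608119703592.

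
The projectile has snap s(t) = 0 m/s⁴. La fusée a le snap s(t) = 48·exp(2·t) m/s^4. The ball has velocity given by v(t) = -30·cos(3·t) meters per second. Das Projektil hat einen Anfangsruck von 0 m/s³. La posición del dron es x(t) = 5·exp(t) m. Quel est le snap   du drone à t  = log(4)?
Nous devons dériver notre équation de la position x(t) = 5·exp(t) 4 fois. En prenant d/dt de x(t), nous trouvons v(t) = 5·exp(t). En dérivant la vitesse, nous obtenons l'accélération: a(t) = 5·exp(t). En prenant d/dt de a(t), nous trouvons j(t) = 5·exp(t). En prenant d/dt de j(t), nous trouvons s(t) = 5·exp(t). De l'équation du snap s(t) = 5·exp(t), nous substituons t = log(4) pour obtenir s = 20.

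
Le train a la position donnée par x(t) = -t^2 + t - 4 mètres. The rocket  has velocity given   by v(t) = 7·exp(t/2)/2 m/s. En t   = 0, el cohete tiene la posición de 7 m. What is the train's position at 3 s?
We have position x(t) = -t^2 + t - 4. Substituting t = 3: x(3) = -10.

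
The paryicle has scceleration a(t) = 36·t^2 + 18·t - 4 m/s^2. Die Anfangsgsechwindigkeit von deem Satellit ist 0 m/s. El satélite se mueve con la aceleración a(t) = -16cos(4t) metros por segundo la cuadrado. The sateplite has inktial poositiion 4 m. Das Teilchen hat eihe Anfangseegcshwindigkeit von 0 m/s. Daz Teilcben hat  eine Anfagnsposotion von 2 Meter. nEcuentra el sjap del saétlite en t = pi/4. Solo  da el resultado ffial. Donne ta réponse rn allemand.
Der Snap bei t = pi/4 ist s = -256.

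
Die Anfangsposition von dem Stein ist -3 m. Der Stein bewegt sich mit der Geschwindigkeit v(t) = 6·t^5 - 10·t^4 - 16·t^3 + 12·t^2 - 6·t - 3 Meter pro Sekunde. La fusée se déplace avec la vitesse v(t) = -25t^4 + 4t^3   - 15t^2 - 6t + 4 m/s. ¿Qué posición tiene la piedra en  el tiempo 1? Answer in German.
Um dies zu lösen, müssen wir 1 Stammfunktion unserer Gleichung für die Geschwindigkeit v(t) = 6·t^5 - 10·t^4 - 16·t^3 + 12·t^2 - 6·t - 3 finden. Mit ∫v(t)dt und Anwendung von x(0) = -3, finden wir x(t) = t^6 - 2·t^5 - 4·t^4 + 4·t^3 - 3·t^2 - 3·t - 3. Mit x(t) = t^6 - 2·t^5 - 4·t^4 + 4·t^3 - 3·t^2 - 3·t - 3 und Einsetzen von t = 1, finden wir x = -10.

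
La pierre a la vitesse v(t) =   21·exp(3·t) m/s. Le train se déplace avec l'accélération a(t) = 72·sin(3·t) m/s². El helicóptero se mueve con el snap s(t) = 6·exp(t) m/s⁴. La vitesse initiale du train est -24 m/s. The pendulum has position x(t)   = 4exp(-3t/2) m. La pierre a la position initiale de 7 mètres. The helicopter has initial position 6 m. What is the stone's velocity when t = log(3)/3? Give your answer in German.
Wir haben die Geschwindigkeit v(t) = 21·exp(3·t). Durch Einsetzen von t = log(3)/3: v(log(3)/3) = 63.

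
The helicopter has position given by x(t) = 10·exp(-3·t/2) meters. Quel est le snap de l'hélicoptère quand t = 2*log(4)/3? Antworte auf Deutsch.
Ausgehend von der Position x(t) = 10·exp(-3·t/2), nehmen wir 4 Ableitungen. Mit d/dt von x(t) finden wir v(t) = -15·exp(-3·t/2). Die Ableitung von der Geschwindigkeit ergibt die Beschleunigung: a(t) = 45·exp(-3·t/2)/2. Durch Ableiten von der Beschleunigung erhalten wir den Ruck: j(t) = -135·exp(-3·t/2)/4. Die Ableitung von dem Ruck ergibt den Snap: s(t) = 405·exp(-3·t/2)/8. Aus der Gleichung für den Snap s(t) = 405·exp(-3·t/2)/8, setzen wir t = 2*log(4)/3 ein und erhalten s = 405/32.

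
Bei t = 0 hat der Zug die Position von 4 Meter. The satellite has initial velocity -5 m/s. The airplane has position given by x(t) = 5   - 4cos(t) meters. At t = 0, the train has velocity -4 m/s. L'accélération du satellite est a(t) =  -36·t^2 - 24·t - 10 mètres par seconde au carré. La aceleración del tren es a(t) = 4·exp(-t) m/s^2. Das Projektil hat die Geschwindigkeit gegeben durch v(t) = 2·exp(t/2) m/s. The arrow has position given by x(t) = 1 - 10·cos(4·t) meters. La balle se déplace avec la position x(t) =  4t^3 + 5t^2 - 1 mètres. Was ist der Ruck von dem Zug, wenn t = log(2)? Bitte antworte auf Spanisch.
Para resolver esto, necesitamos tomar 1 derivada de nuestra ecuación de la aceleración a(t) = 4·exp(-t). Tomando d/dt de a(t), encontramos j(t) = -4·exp(-t). Tenemos la sacudida j(t) = -4·exp(-t). Sustituyendo t = log(2): j(log(2)) = -2.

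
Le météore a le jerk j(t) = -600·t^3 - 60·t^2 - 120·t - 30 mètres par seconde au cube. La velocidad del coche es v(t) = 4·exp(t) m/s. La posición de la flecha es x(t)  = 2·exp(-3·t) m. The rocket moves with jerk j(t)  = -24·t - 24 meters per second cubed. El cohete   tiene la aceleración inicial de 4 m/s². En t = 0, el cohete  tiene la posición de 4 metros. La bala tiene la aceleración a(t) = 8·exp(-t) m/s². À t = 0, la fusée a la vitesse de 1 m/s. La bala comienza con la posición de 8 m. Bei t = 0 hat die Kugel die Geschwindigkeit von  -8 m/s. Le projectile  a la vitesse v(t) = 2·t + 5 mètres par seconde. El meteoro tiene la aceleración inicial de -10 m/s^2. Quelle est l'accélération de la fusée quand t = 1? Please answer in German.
Ausgehend von dem Ruck j(t) = -24·t - 24, nehmen wir 1 Stammfunktion. Durch Integration von dem Ruck und Verwendung der Anfangsbedingung a(0) = 4, erhalten wir a(t) = -12·t^2 - 24·t + 4. Wir haben die Beschleunigung a(t) = -12·t^2 - 24·t + 4. Durch Einsetzen von t = 1: a(1) = -32.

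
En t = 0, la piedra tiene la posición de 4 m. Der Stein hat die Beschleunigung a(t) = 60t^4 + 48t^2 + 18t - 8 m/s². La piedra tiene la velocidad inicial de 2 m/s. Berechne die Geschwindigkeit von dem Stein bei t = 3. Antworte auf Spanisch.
Debemos encontrar la antiderivada de nuestra ecuación de la aceleración a(t) = 60·t^4 + 48·t^2 + 18·t - 8 1 vez. Tomando ∫a(t)dt y aplicando v(0) = 2, encontramos v(t) = 12·t^5 + 16·t^3 + 9·t^2 - 8·t + 2. Usando v(t) = 12·t^5 + 16·t^3 + 9·t^2 - 8·t + 2 y sustituyendo t = 3, encontramos v = 3407.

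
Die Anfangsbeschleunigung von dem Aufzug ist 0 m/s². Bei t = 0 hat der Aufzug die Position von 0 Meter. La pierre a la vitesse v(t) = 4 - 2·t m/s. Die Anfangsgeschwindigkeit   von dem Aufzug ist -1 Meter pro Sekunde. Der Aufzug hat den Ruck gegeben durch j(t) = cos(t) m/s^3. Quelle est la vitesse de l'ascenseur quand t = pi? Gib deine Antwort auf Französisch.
En partant du jerk j(t) = cos(t), nous prenons 2 intégrales. L'intégrale du jerk est l'accélération. En utilisant a(0) = 0, nous obtenons a(t) = sin(t). En prenant ∫a(t)dt et en appliquant v(0) = -1, nous trouvons v(t) = -cos(t). En utilisant v(t) = -cos(t) et en substituant t = pi, nous trouvons v = 1.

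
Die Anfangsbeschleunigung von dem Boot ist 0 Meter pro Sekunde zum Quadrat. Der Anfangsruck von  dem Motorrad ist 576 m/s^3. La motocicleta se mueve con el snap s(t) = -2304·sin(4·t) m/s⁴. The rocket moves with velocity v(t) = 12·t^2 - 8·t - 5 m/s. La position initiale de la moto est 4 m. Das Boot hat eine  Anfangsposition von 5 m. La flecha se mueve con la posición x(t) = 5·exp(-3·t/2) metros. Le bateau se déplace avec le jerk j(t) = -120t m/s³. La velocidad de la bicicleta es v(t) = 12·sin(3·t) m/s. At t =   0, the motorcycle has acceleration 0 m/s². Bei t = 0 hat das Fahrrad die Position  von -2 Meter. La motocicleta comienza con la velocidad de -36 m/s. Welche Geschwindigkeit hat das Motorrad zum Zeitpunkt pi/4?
Ausgehend von dem Snap s(t) = -2304·sin(4·t), nehmen wir 3 Integrale. Das Integral von dem Snap ist der Ruck. Mit j(0) = 576 erhalten wir j(t) = 576·cos(4·t). Durch Integration von dem Ruck und Verwendung der Anfangsbedingung a(0) = 0, erhalten wir a(t) = 144·sin(4·t). Mit ∫a(t)dt und Anwendung von v(0) = -36, finden wir v(t) = -36·cos(4·t). Wir haben die Geschwindigkeit v(t) = -36·cos(4·t). Durch Einsetzen von t = pi/4: v(pi/4) = 36.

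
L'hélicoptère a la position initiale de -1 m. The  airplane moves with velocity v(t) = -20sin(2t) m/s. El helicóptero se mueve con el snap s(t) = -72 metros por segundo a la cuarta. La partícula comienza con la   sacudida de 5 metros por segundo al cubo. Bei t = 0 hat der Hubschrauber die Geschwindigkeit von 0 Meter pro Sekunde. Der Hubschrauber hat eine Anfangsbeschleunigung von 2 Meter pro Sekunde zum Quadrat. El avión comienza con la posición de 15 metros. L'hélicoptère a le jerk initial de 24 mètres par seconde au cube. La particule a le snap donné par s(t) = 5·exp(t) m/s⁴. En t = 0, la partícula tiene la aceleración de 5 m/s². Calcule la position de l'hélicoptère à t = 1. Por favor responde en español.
Para resolver esto, necesitamos tomar 4 antiderivadas de nuestra ecuación del snap s(t) = -72. La antiderivada del snap, con j(0) = 24, da la sacudida: j(t) = 24 - 72·t. La antiderivada de la sacudida, con a(0) = 2, da la aceleración: a(t) = -36·t^2 + 24·t + 2. Integrando la aceleración y usando la condición inicial v(0) = 0, obtenemos v(t) = 2·t·(-6·t^2 + 6·t + 1). Tomando ∫v(t)dt y aplicando x(0) = -1, encontramos x(t) = -3·t^4 + 4·t^3 + t^2 - 1. Usando x(t) = -3·t^4 + 4·t^3 + t^2 - 1 y sustituyendo t = 1, encontramos x = 1.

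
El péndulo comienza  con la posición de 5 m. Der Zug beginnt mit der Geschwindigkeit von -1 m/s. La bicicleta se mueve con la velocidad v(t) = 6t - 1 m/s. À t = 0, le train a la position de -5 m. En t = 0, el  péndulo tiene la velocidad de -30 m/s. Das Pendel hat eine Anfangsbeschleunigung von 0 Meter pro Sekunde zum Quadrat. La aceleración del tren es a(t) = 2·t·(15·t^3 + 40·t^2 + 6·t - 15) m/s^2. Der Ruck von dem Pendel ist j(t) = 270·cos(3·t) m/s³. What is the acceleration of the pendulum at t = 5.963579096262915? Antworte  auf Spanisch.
Necesitamos integrar nuestra ecuación de la sacudida j(t) = 270·cos(3·t) 1 vez. Integrando la sacudida y usando la condición inicial a(0) = 0, obtenemos a(t) = 90·sin(3·t). Tenemos la aceleración a(t) = 90·sin(3·t). Sustituyendo t = 5.963579096262915: a(5.963579096262915) = -73.6662113177690.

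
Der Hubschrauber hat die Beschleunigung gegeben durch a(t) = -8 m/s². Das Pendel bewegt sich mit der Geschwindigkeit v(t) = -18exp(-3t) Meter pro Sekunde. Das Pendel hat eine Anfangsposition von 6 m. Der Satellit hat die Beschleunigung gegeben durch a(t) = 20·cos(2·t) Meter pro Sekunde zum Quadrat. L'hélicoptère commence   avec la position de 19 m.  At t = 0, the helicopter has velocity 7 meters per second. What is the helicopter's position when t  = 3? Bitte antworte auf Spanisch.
Necesitamos integrar nuestra ecuación de la aceleración a(t) = -8 2 veces. La antiderivada de la aceleración, con v(0) = 7, da la velocidad: v(t) = 7 - 8·t. La integral de la velocidad es la posición. Usando x(0) = 19, obtenemos x(t) = -4·t^2 + 7·t + 19. Usando x(t) = -4·t^2 + 7·t + 19 y sustituyendo t = 3, encontramos x = 4.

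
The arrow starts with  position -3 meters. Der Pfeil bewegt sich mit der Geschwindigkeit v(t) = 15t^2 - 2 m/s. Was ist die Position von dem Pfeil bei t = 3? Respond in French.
Pour résoudre ceci, nous devons prendre 1 primitive de notre équation de la vitesse v(t) = 15·t^2 - 2. L'intégrale de la vitesse, avec x(0) = -3, donne la position: x(t) = 5·t^3 - 2·t - 3. En utilisant x(t) = 5·t^3 - 2·t - 3 et en substituant t = 3, nous trouvons x = 126.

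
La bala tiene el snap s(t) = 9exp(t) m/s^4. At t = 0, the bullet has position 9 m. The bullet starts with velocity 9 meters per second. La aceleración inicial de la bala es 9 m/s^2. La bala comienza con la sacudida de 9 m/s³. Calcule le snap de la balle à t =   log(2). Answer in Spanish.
Tenemos el snap s(t) = 9·exp(t). Sustituyendo t = log(2): s(log(2)) = 18.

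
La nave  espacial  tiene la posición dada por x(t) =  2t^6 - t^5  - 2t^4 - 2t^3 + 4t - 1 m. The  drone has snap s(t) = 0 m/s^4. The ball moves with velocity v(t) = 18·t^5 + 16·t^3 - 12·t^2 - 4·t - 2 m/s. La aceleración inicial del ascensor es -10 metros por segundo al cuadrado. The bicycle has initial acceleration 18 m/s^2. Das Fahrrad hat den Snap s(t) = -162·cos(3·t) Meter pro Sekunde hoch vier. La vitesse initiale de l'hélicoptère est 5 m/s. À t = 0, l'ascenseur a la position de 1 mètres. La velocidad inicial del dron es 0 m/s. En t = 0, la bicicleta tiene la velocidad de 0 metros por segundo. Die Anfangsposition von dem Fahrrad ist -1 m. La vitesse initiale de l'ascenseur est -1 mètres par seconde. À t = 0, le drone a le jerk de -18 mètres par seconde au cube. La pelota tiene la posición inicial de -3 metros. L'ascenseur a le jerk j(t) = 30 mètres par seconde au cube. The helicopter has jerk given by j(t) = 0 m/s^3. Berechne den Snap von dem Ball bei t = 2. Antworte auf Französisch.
Pour résoudre ceci, nous devons prendre 3 dérivées de notre équation de la vitesse v(t) = 18·t^5 + 16·t^3 - 12·t^2 - 4·t - 2. La dérivée de la vitesse donne l'accélération: a(t) = 90·t^4 + 48·t^2 - 24·t - 4. En dérivant l'accélération, nous obtenons le jerk: j(t) = 360·t^3 + 96·t - 24. En dérivant le jerk, nous obtenons le snap: s(t) = 1080·t^2 + 96. Nous avons le snap s(t) = 1080·t^2 + 96. En substituant t = 2: s(2) = 4416.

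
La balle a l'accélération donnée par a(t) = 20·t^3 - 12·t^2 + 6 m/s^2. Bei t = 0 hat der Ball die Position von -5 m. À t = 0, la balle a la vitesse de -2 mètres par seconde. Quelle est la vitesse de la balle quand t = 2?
Nous devons intégrer notre équation de l'accélération a(t) = 20·t^3 - 12·t^2 + 6 1 fois. En intégrant l'accélération et en utilisant la condition initiale v(0) = -2, nous obtenons v(t) = 5·t^4 - 4·t^3 + 6·t - 2. En utilisant v(t) = 5·t^4 - 4·t^3 + 6·t - 2 et en substituant t = 2, nous trouvons v = 58.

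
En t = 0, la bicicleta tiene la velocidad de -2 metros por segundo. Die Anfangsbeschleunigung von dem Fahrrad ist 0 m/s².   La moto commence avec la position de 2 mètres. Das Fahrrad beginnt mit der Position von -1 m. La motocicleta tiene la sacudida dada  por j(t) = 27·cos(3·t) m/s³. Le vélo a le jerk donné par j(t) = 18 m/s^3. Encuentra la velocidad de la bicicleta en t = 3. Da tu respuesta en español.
Partiendo de la sacudida j(t) = 18, tomamos 2 integrales. La integral de la sacudida, con a(0) = 0, da la aceleración: a(t) = 18·t. La antiderivada de la aceleración, con v(0) = -2, da la velocidad: v(t) = 9·t^2 - 2. Tenemos la velocidad v(t) = 9·t^2 - 2. Sustituyendo t = 3: v(3) = 79.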